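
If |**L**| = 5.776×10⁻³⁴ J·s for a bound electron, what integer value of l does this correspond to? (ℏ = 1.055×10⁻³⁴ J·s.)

Dividing by ℏ: |L|/ℏ ≈ 5.475.
Set l(l+1) = 29.97; the integer solution is l = 5.

l = 5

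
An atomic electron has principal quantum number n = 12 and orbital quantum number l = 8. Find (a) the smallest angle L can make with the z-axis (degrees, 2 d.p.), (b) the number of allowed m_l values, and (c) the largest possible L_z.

θ_min ≈ 19.47°; 17 values; L_z,max = 8ℏ

cos θ_min = 8/√72, so θ_min ≈ 19.47°.
There are 2l+1 = 17 values of m_l.
L_z,max = lℏ = 8ℏ.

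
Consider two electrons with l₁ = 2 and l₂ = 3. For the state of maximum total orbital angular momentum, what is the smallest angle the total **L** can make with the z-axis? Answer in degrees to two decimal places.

Angular momentum addition gives L = |l₁ − l₂|, …, l₁ + l₂.
Allowed values: L = 1, 2, 3, 4, 5.
The maximum is L = 5, with |L_tot| = ℏ√(5·6) = √30 ℏ.
The minimum angle with z is arccos(5/√30) ≈ 24.09°.

θ_min ≈ 24.09°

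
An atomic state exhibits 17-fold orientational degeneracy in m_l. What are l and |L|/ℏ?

Since there are 2l+1 = 17 values of m_l, l = 8.
|L| = ℏ√(l(l+1)) = ℏ√(8·9) = 6√2 ℏ.

l = 8, |L| = 6√2 ℏ ≈ 8.485ℏ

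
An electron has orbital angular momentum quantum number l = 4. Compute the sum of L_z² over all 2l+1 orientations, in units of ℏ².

m_l runs from −4 to 4, i.e. {-4, -3, -2, -1, 0, 1, 2, 3, 4}.
Σ m_l² = l(l+1)(2l+1)/3 = 4·5·9/3 = 60.

Σ(L_z)² = 60 ℏ²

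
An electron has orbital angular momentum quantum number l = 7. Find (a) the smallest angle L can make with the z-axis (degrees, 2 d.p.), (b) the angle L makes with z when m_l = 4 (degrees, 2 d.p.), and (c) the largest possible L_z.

cos θ_min = 7/√56, so θ_min ≈ 20.70°.
For m_l = 4: cos θ = 4/√56, θ ≈ 57.69°.
L_z,max = lℏ = 7ℏ.

θ_min ≈ 20.70°; θ(m_l=4) ≈ 57.69°; L_z,max = 7ℏ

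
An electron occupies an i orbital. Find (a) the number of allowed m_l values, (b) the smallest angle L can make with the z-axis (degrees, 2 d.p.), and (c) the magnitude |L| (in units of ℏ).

13 values; θ_min ≈ 22.21°; |L| = √42 ℏ ≈ 6.481ℏ

An i state has l = 6.
There are 2l+1 = 13 values of m_l.
cos θ_min = 6/√42, so θ_min ≈ 22.21°.
|L| = ℏ√(6·7) = √42 ℏ ≈ 6.481ℏ.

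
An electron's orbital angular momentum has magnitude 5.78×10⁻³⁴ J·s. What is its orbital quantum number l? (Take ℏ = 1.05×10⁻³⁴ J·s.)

l = 5

In units of ℏ, |L| ≈ 5.505.
(|L|/ℏ)² = l(l+1) ≈ 30.30 ⇒ l = 5.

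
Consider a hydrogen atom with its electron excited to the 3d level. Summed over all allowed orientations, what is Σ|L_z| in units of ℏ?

The 3d level has l = 2.
The allowed m_l values are -2, -1, 0, 1, 2.
Σ|m_l| = l(l+1) = 6.

Σ|L_z| = 6 ℏ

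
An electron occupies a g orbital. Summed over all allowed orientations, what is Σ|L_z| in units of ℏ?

Σ|L_z| = 20 ℏ

The letter g corresponds to l = 4.
m_l runs from −4 to 4, i.e. {-4, -3, -2, -1, 0, 1, 2, 3, 4}.
Σ|m_l| = 2(1+2+…+4) = 20.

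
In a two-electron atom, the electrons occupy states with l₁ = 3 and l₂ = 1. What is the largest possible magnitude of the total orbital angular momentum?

|L_tot|_max = 2√5 ℏ ≈ 4.472ℏ

L runs from |3 − 1| = 2 to 3 + 1 = 4.
So L can be 2, 3, 4.
The largest magnitude corresponds to L = 4: |L_tot| = ℏ√(4·5) = 2√5 ℏ.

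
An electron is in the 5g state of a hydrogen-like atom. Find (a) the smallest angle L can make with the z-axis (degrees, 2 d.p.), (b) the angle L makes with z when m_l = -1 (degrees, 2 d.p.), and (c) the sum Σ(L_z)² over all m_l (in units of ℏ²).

θ_min ≈ 26.57°; θ(m_l=-1) ≈ 102.92°; Σ(L_z)² = 60 ℏ²

The 5g subshell has l = 4.
cos θ_min = 4/√20, so θ_min ≈ 26.57°.
For m_l = -1: cos θ = -1/√20, θ ≈ 102.92°.
Σ m_l² = 60, so Σ(L_z)² = 60 ℏ².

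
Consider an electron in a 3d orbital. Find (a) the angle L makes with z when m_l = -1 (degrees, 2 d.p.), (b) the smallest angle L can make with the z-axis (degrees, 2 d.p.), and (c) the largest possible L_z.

θ(m_l=-1) ≈ 114.09°; θ_min ≈ 35.26°; L_z,max = 2ℏ

For 3d, l = 2.
For m_l = -1: cos θ = -1/√6, θ ≈ 114.09°.
cos θ_min = 2/√6, so θ_min ≈ 35.26°.
L_z,max = lℏ = 2ℏ.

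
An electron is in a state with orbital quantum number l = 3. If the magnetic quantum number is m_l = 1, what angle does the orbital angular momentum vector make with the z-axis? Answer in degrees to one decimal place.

θ ≈ 73.2°

|L|² = l(l+1)ℏ² = 12ℏ², so |L| = 2√3 ℏ.
L_z = m_l ℏ = 1ℏ.
cos θ = L_z/|L| = 1/√12, so θ ≈ 73.2°.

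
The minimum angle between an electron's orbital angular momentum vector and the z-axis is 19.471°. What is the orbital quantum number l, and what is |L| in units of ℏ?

cos θ_min = l/√(l(l+1)) = √(l/(l+1)), so l/(l+1) = cos²(19.471°) = 0.8889.
Solving: l = 8.
Then |L| = ℏ√(8·9) = 6√2 ℏ.

l = 8, |L| = 6√2 ℏ ≈ 8.485ℏ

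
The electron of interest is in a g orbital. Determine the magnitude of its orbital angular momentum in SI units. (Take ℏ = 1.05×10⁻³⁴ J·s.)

|L| = 4.70×10⁻³⁴ J·s

For a g orbital, l = 4.
|L| = ℏ√(l(l+1)) = ℏ√(4·5) = 2√5 ℏ
Numerically, |L| = 4.472 × (1.05×10⁻³⁴ J·s) = 4.70×10⁻³⁴ J·s.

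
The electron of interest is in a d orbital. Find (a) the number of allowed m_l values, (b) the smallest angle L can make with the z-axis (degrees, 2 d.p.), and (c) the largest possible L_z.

For a d orbital, l = 2.
There are 2l+1 = 5 values of m_l.
cos θ_min = 2/√6, so θ_min ≈ 35.26°.
L_z,max = lℏ = 2ℏ.

5 values; θ_min ≈ 35.26°; L_z,max = 2ℏ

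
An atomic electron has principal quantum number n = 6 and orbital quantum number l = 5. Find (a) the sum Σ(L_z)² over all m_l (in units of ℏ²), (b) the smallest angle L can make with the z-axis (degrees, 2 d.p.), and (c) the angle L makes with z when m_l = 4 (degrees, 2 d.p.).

Σ(L_z)² = 110 ℏ²; θ_min ≈ 24.09°; θ(m_l=4) ≈ 43.09°

Σ m_l² = 110, so Σ(L_z)² = 110 ℏ².
cos θ_min = 5/√30, so θ_min ≈ 24.09°.
For m_l = 4: cos θ = 4/√30, θ ≈ 43.09°.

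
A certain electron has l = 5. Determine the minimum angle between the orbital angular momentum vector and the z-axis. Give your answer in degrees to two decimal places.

|L| = √(l(l+1)) ℏ = √30 ℏ.
The smallest angle corresponds to the largest L_z, i.e. m_l = l = 5, giving L_z = 5ℏ.
cos θ_min = 5/√30, so θ_min ≈ 24.09°.

θ_min ≈ 24.09°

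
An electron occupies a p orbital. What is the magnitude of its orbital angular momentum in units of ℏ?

The letter p corresponds to l = 1.
|L| = ℏ√(l(l+1)) = ℏ√(1·2) = √2 ℏ

|L| = √2 ℏ ≈ 1.414ℏ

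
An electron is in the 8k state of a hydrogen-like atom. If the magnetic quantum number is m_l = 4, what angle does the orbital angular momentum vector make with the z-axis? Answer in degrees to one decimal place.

θ ≈ 57.7°

For 8k, l = 7.
|L|² = l(l+1)ℏ² = 56ℏ², so |L| = 2√14 ℏ.
L_z = m_l ℏ = 4ℏ.
cos θ = L_z/|L| = 4/√56, so θ ≈ 57.7°.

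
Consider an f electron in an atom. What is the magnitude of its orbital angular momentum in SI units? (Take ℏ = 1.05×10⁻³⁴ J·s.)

F corresponds to l = 3.
|L| = ℏ√(l(l+1)) = ℏ√(3·4) = 2√3 ℏ
Numerically, |L| = 3.464 × (1.05×10⁻³⁴ J·s) = 3.64×10⁻³⁴ J·s.

|L| = 3.64×10⁻³⁴ J·s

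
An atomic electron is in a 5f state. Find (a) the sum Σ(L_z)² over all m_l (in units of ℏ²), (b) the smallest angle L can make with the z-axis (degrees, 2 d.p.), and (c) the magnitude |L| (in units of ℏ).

Σ(L_z)² = 28 ℏ²; θ_min ≈ 30.00°; |L| = 2√3 ℏ ≈ 3.464ℏ

For 5f, l = 3.
Σ m_l² = 28, so Σ(L_z)² = 28 ℏ².
cos θ_min = 3/√12, so θ_min ≈ 30.00°.
|L| = ℏ√(3·4) = 2√3 ℏ ≈ 3.464ℏ.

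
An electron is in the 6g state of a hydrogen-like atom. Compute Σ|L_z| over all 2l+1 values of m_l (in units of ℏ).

Σ|L_z| = 20 ℏ

6g means n = 6, l = 4.
The allowed m_l values are -4, -3, -2, -1, 0, 1, 2, 3, 4.
Σ|m_l| = 2(1+2+…+4) = 20.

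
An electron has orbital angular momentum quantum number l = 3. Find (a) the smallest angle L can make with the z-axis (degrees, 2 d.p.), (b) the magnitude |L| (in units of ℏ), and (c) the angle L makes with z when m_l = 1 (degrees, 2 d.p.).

θ_min ≈ 30.00°; |L| = 2√3 ℏ ≈ 3.464ℏ; θ(m_l=1) ≈ 73.22°

cos θ_min = 3/√12, so θ_min ≈ 30.00°.
|L| = ℏ√(3·4) = 2√3 ℏ ≈ 3.464ℏ.
For m_l = 1: cos θ = 1/√12, θ ≈ 73.22°.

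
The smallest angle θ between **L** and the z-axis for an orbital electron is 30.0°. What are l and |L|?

cos θ_min = l/√(l(l+1)) = √(l/(l+1)), so l/(l+1) = cos²(30.0°) = 0.7500.
l = cos²θ/sin²θ ≈ 3.
Then |L| = ℏ√(3·4) = 2√3 ℏ.

l = 3, |L| = 2√3 ℏ ≈ 3.464ℏ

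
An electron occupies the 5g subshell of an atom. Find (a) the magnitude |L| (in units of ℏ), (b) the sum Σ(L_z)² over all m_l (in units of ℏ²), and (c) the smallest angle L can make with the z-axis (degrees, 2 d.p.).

For 5g, l = 4.
|L| = ℏ√(4·5) = 2√5 ℏ ≈ 4.472ℏ.
Σ m_l² = 60, so Σ(L_z)² = 60 ℏ².
cos θ_min = 4/√20, so θ_min ≈ 26.57°.

|L| = 2√5 ℏ ≈ 4.472ℏ; Σ(L_z)² = 60 ℏ²; θ_min ≈ 26.57°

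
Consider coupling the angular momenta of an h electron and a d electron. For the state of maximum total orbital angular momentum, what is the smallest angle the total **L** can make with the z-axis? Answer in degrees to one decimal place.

θ_min ≈ 20.7°

L runs from |5 − 2| = 3 to 5 + 2 = 7.
L ∈ {3, 4, 5, 6, 7}.
The maximum is L = 7, with |L_tot| = ℏ√(7·8) = 2√14 ℏ.
The minimum angle with z is arccos(7/√56) ≈ 20.7°.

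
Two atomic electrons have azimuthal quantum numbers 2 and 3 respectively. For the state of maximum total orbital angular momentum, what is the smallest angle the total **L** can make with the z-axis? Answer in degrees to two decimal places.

L runs from |2 − 3| = 1 to 2 + 3 = 5.
So L can be 1, 2, 3, 4, 5.
The maximum is L = 5, with |L_tot| = ℏ√(5·6) = √30 ℏ.
The minimum angle with z is arccos(5/√30) ≈ 24.09°.

θ_min ≈ 24.09°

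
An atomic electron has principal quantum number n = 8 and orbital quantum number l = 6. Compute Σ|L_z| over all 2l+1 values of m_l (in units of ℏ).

m_l ∈ {-6, -5, -4, -3, -2, -1, 0, 1, 2, 3, 4, 5, 6}.
Σ|m_l| = 2(1+2+…+6) = 42.

Σ|L_z| = 42 ℏ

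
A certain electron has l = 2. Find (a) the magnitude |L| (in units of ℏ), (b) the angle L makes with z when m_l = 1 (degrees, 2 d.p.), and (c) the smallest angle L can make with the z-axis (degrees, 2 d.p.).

|L| = ℏ√(2·3) = √6 ℏ ≈ 2.449ℏ.
For m_l = 1: cos θ = 1/√6, θ ≈ 65.91°.
cos θ_min = 2/√6, so θ_min ≈ 35.26°.

|L| = √6 ℏ ≈ 2.449ℏ; θ(m_l=1) ≈ 65.91°; θ_min ≈ 35.26°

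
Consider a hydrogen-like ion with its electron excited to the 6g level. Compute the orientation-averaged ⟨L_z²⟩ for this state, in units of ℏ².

The 6g level has l = 4.
The allowed m_l values are -4, -3, -2, -1, 0, 1, 2, 3, 4.
⟨L_z²⟩ = ℏ²·(Σ m_l²)/(2l+1) = ℏ²·60/9 = 6.667ℏ².

⟨L_z²⟩ = 6.667 ℏ²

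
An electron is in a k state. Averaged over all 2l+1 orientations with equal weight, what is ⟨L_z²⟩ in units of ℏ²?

A k state has l = 7.
m_l ∈ {-7, -6, -5, -4, -3, -2, -1, 0, 1, 2, 3, 4, 5, 6, 7}.
⟨L_z²⟩ = ℏ²·(Σ m_l²)/(2l+1) = ℏ²·280/15 = 18.67ℏ².

⟨L_z²⟩ = 18.67 ℏ²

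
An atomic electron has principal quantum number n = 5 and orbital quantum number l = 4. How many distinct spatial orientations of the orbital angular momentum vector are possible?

9

The number of m_l values is 2l + 1 = 2·4 + 1 = 9.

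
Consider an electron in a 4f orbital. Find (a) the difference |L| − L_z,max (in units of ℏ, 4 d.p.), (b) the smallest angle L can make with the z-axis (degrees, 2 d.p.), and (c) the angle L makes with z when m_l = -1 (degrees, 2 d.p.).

4f means n = 4, l = 3.
|L| − L_z,max = (2√3 − 3)ℏ ≈ 0.4641ℏ.
cos θ_min = 3/√12, so θ_min ≈ 30.00°.
For m_l = -1: cos θ = -1/√12, θ ≈ 106.78°.

|L|−L_z,max ≈ 0.4641ℏ; θ_min ≈ 30.00°; θ(m_l=-1) ≈ 106.78°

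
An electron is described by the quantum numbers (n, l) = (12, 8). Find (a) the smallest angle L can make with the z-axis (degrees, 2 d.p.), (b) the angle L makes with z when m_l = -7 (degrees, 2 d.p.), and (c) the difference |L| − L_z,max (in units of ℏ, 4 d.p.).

θ_min ≈ 19.47°; θ(m_l=-7) ≈ 145.58°; |L|−L_z,max ≈ 0.4853ℏ

cos θ_min = 8/√72, so θ_min ≈ 19.47°.
For m_l = -7: cos θ = -7/√72, θ ≈ 145.58°.
|L| − L_z,max = (6√2 − 8)ℏ ≈ 0.4853ℏ.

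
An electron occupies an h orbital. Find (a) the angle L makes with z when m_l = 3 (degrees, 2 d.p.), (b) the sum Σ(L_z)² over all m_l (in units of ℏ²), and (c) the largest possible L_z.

For an h orbital, l = 5.
For m_l = 3: cos θ = 3/√30, θ ≈ 56.79°.
Σ m_l² = 110, so Σ(L_z)² = 110 ℏ².
L_z,max = lℏ = 5ℏ.

θ(m_l=3) ≈ 56.79°; Σ(L_z)² = 110 ℏ²; L_z,max = 5ℏ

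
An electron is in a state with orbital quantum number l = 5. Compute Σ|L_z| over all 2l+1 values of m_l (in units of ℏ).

Σ|L_z| = 30 ℏ

m_l runs from −5 to 5, i.e. {-5, -4, -3, -2, -1, 0, 1, 2, 3, 4, 5}.
Σ|m_l| = 2·5(5+1)/2 = 30.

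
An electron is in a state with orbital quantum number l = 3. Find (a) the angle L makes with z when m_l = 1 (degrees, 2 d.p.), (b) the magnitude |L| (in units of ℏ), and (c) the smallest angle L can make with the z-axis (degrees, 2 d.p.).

θ(m_l=1) ≈ 73.22°; |L| = 2√3 ℏ ≈ 3.464ℏ; θ_min ≈ 30.00°

For m_l = 1: cos θ = 1/√12, θ ≈ 73.22°.
|L| = ℏ√(3·4) = 2√3 ℏ ≈ 3.464ℏ.
cos θ_min = 3/√12, so θ_min ≈ 30.00°.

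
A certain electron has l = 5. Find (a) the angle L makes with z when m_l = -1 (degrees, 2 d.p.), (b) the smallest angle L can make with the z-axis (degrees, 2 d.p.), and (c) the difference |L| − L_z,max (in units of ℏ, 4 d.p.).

θ(m_l=-1) ≈ 100.52°; θ_min ≈ 24.09°; |L|−L_z,max ≈ 0.4772ℏ

For m_l = -1: cos θ = -1/√30, θ ≈ 100.52°.
cos θ_min = 5/√30, so θ_min ≈ 24.09°.
|L| − L_z,max = (√30 − 5)ℏ ≈ 0.4772ℏ.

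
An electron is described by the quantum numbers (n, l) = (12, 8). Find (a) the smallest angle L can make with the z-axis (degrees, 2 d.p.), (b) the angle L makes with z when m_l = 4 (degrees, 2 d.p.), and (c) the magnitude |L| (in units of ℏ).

cos θ_min = 8/√72, so θ_min ≈ 19.47°.
For m_l = 4: cos θ = 4/√72, θ ≈ 61.87°.
|L| = ℏ√(8·9) = 6√2 ℏ ≈ 8.485ℏ.

θ_min ≈ 19.47°; θ(m_l=4) ≈ 61.87°; |L| = 6√2 ℏ ≈ 8.485ℏ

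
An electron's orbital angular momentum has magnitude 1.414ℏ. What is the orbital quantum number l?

Since |L|² = l(l+1)ℏ², l(l+1) = 2.
The positive root is l = 1.

l = 1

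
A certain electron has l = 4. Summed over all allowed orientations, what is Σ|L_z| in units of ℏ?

Σ|L_z| = 20 ℏ

m_l runs from −4 to 4, i.e. {-4, -3, -2, -1, 0, 1, 2, 3, 4}.
Σ|m_l| = 2(1+2+…+4) = 20.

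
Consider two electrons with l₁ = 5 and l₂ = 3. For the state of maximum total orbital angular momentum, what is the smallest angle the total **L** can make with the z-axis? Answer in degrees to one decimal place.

θ_min ≈ 19.5°

L runs from |5 − 3| = 2 to 5 + 3 = 8.
Allowed values: L = 2, 3, 4, 5, 6, 7, 8.
The maximum is L = 8, with |L_tot| = ℏ√(8·9) = 6√2 ℏ.
The minimum angle with z is arccos(8/√72) ≈ 19.5°.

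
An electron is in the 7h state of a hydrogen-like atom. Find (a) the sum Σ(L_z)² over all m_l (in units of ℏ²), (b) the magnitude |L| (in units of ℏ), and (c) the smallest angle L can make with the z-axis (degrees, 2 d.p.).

The 7h subshell has l = 5.
Σ m_l² = 110, so Σ(L_z)² = 110 ℏ².
|L| = ℏ√(5·6) = √30 ℏ ≈ 5.477ℏ.
cos θ_min = 5/√30, so θ_min ≈ 24.09°.

Σ(L_z)² = 110 ℏ²; |L| = √30 ℏ ≈ 5.477ℏ; θ_min ≈ 24.09°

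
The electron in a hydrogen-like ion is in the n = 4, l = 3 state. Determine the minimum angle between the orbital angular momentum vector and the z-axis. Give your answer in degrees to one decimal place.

|L| = ℏ√(l(l+1)) = 2√3 ℏ.
The smallest angle corresponds to the largest L_z, i.e. m_l = l = 3, giving L_z = 3ℏ.
cos θ_min = 3/√12, so θ_min ≈ 30.0°.

θ_min ≈ 30.0°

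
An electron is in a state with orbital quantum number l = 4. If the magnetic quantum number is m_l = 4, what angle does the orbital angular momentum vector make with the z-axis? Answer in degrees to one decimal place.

|L| = √(l(l+1)) ℏ = 2√5 ℏ.
L_z = m_l ℏ = 4ℏ.
cos θ = L_z/|L| = 4/√20, so θ ≈ 26.6°.

θ ≈ 26.6°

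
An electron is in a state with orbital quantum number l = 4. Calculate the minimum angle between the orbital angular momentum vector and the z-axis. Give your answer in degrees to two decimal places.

θ_min ≈ 26.57°

|L| = √(l(l+1)) ℏ = 2√5 ℏ.
The smallest angle corresponds to the largest L_z, i.e. m_l = l = 4, giving L_z = 4ℏ.
cos θ_min = 4/√20, so θ_min ≈ 26.57°.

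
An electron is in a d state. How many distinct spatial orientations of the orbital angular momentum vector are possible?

A d state has l = 2.
The number of m_l values is 2l + 1 = 2·2 + 1 = 5.

5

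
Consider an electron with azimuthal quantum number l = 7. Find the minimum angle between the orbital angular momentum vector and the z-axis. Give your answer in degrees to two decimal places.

θ_min ≈ 20.70°

|L| = √(l(l+1)) ℏ = 2√14 ℏ.
The smallest angle corresponds to the largest L_z, i.e. m_l = l = 7, giving L_z = 7ℏ.
cos θ_min = 7/√56, so θ_min ≈ 20.70°.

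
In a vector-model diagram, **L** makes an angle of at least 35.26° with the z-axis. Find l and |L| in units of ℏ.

l = 2, |L| = √6 ℏ ≈ 2.449ℏ

At minimum angle, m_l = l, so cos θ = l/√(l(l+1)); cos²θ = l/(l+1) = 0.6667.
Thus l = 0.6667/(1 − 0.6667) ≈ 2.
Then |L| = ℏ√(2·3) = √6 ℏ.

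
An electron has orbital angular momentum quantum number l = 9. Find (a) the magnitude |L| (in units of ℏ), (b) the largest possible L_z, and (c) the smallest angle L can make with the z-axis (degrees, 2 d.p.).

|L| = 3√10 ℏ ≈ 9.487ℏ; L_z,max = 9ℏ; θ_min ≈ 18.43°

|L| = ℏ√(9·10) = 3√10 ℏ ≈ 9.487ℏ.
L_z,max = lℏ = 9ℏ.
cos θ_min = 9/√90, so θ_min ≈ 18.43°.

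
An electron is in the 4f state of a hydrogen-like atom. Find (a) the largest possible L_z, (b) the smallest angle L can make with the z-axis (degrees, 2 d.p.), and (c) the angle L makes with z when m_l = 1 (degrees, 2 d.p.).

The 4f subshell has l = 3.
L_z,max = lℏ = 3ℏ.
cos θ_min = 3/√12, so θ_min ≈ 30.00°.
For m_l = 1: cos θ = 1/√12, θ ≈ 73.22°.

L_z,max = 3ℏ; θ_min ≈ 30.00°; θ(m_l=1) ≈ 73.22°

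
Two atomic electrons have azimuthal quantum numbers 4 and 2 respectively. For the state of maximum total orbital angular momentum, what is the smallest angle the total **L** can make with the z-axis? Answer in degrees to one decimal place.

θ_min ≈ 22.2°

By the triangle rule, |l₁ − l₂| ≤ L ≤ l₁ + l₂.
So L can be 2, 3, 4, 5, 6.
The maximum is L = 6, with |L_tot| = ℏ√(6·7) = √42 ℏ.
The minimum angle with z is arccos(6/√42) ≈ 22.2°.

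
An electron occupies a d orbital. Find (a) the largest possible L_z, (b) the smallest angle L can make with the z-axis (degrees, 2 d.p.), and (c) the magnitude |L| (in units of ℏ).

L_z,max = 2ℏ; θ_min ≈ 35.26°; |L| = √6 ℏ ≈ 2.449ℏ

For a d orbital, l = 2.
L_z,max = lℏ = 2ℏ.
cos θ_min = 2/√6, so θ_min ≈ 35.26°.
|L| = ℏ√(2·3) = √6 ℏ ≈ 2.449ℏ.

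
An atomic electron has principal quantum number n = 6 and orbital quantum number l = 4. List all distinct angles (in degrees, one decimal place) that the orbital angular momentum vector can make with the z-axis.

θ ∈ {26.6°, 47.9°, 63.4°, 77.1°, 90.0°, 102.9°, 116.6°, 132.1°, 153.4°}

|L| = √(l(l+1)) ℏ = 2√5 ℏ.
cos θ = m_l/√20 for each m_l ∈ {-4, -3, -2, -1, 0, 1, 2, 3, 4}.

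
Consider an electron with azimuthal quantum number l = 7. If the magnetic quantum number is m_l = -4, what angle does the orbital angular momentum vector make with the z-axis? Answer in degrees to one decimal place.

θ ≈ 122.3°

|L| = ℏ√(l(l+1)) = 2√14 ℏ.
L_z = m_l ℏ = −4ℏ.
cos θ = L_z/|L| = -4/√56, so θ ≈ 122.3°.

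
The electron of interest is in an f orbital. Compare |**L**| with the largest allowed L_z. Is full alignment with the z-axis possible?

F corresponds to l = 3.
|L| = 2√3 ℏ ≈ 3.4641ℏ, while L_z,max = lℏ = 3ℏ.
Since |L| > L_z,max, the vector can never point exactly along z; the closest it comes is θ_min = arccos(3/√12) ≈ 30.0°.

No: L_z,max = 3ℏ < |L| = 2√3 ℏ ≈ 3.464ℏ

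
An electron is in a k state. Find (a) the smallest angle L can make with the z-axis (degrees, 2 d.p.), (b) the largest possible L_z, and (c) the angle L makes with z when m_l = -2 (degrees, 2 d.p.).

θ_min ≈ 20.70°; L_z,max = 7ℏ; θ(m_l=-2) ≈ 105.50°

For a k orbital, l = 7.
cos θ_min = 7/√56, so θ_min ≈ 20.70°.
L_z,max = lℏ = 7ℏ.
For m_l = -2: cos θ = -2/√56, θ ≈ 105.50°.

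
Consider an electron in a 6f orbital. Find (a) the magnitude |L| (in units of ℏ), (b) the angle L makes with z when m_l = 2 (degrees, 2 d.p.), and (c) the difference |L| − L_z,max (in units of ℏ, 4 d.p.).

|L| = 2√3 ℏ ≈ 3.464ℏ; θ(m_l=2) ≈ 54.74°; |L|−L_z,max ≈ 0.4641ℏ

For 6f, l = 3.
|L| = ℏ√(3·4) = 2√3 ℏ ≈ 3.464ℏ.
For m_l = 2: cos θ = 2/√12, θ ≈ 54.74°.
|L| − L_z,max = (2√3 − 3)ℏ ≈ 0.4641ℏ.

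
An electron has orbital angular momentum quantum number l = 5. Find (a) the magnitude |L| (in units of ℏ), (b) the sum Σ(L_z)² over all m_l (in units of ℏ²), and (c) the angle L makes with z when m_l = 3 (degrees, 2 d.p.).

|L| = ℏ√(5·6) = √30 ℏ ≈ 5.477ℏ.
Σ m_l² = 110, so Σ(L_z)² = 110 ℏ².
For m_l = 3: cos θ = 3/√30, θ ≈ 56.79°.

|L| = √30 ℏ ≈ 5.477ℏ; Σ(L_z)² = 110 ℏ²; θ(m_l=3) ≈ 56.79°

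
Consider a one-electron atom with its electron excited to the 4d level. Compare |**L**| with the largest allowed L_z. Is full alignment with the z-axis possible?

No: L_z,max = 2ℏ < |L| = √6 ℏ ≈ 2.449ℏ

The 4d level has l = 2.
|L| = √6 ℏ ≈ 2.4495ℏ, while L_z,max = lℏ = 2ℏ.
Since |L| > L_z,max, the vector can never point exactly along z; the closest it comes is θ_min = arccos(2/√6) ≈ 35.3°.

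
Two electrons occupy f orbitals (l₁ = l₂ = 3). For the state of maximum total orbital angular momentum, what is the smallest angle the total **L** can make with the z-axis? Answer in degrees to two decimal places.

L runs from |3 − 3| = 0 to 3 + 3 = 6.
So L can be 0, 1, 2, 3, 4, 5, 6.
The maximum is L = 6, with |L_tot| = ℏ√(6·7) = √42 ℏ.
The minimum angle with z is arccos(6/√42) ≈ 22.21°.

θ_min ≈ 22.21°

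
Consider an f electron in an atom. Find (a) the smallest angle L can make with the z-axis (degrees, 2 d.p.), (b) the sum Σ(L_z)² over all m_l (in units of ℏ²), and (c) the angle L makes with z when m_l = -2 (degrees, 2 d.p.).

θ_min ≈ 30.00°; Σ(L_z)² = 28 ℏ²; θ(m_l=-2) ≈ 125.26°

An f state has l = 3.
cos θ_min = 3/√12, so θ_min ≈ 30.00°.
Σ m_l² = 28, so Σ(L_z)² = 28 ℏ².
For m_l = -2: cos θ = -2/√12, θ ≈ 125.26°.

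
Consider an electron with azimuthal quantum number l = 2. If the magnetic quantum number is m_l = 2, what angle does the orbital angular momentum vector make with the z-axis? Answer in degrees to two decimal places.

|L| = ℏ√(l(l+1)) = √6 ℏ.
L_z = m_l ℏ = 2ℏ.
cos θ = L_z/|L| = 2/√6, so θ ≈ 35.26°.

θ ≈ 35.26°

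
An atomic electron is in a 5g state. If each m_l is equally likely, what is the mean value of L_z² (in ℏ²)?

⟨L_z²⟩ = 6.667 ℏ²

5g means n = 5, l = 4.
The allowed m_l values are -4, -3, -2, -1, 0, 1, 2, 3, 4.
⟨L_z²⟩ = ℏ²·l(l+1)/3 = 6.667ℏ².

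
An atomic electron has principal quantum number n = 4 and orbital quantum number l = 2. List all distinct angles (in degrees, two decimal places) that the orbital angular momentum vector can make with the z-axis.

θ ∈ {35.26°, 65.91°, 90.00°, 114.09°, 144.74°}

|L| = √(l(l+1)) ℏ = √6 ℏ.
cos θ = m_l/√6 for each m_l ∈ {-2, -1, 0, 1, 2}.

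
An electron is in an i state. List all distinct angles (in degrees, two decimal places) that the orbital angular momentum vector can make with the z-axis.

θ ∈ {22.21°, 39.51°, 51.89°, 62.42°, 72.02°, 81.12°, 90.00°, 98.88°, 107.98°, 117.58°, 128.11°, 140.49°, 157.79°}

An i state has l = 6.
|L| = √(l(l+1)) ℏ = √42 ℏ.
cos θ = m_l/√42 for each m_l ∈ {-6, -5, -4, -3, -2, -1, 0, 1, 2, 3, 4, 5, 6}.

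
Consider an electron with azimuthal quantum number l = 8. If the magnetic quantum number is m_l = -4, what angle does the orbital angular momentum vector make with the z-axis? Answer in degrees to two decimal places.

θ ≈ 118.13°

|L|² = l(l+1)ℏ² = 72ℏ², so |L| = 6√2 ℏ.
L_z = m_l ℏ = −4ℏ.
cos θ = L_z/|L| = -4/√72, so θ ≈ 118.13°.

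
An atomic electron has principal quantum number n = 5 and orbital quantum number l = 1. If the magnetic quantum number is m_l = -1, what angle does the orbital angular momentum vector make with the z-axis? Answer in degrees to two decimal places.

θ ≈ 135.00°

|L| = ℏ√(l(l+1)) = √2 ℏ.
L_z = m_l ℏ = −1ℏ.
cos θ = L_z/|L| = -1/√2, so θ ≈ 135.00°.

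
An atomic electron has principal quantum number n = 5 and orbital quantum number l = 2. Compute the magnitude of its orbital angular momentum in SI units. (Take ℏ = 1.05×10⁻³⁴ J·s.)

|L| = ℏ√(l(l+1)) = ℏ√(2·3) = √6 ℏ
Numerically, |L| = 2.449 × (1.05×10⁻³⁴ J·s) = 2.57×10⁻³⁴ J·s.

|L| = 2.57×10⁻³⁴ J·s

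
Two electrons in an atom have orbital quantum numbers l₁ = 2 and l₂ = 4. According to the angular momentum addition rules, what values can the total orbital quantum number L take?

L = 2, 3, 4, 5, 6

Angular momentum addition gives L = |l₁ − l₂|, …, l₁ + l₂.
Allowed values: L = 2, 3, 4, 5, 6.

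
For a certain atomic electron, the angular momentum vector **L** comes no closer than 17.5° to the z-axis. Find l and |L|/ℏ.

l = 10, |L| = √110 ℏ ≈ 10.488ℏ

At minimum angle, m_l = l, so cos θ = l/√(l(l+1)); cos²θ = l/(l+1) = 0.9096.
Solving: l = 10.
Then |L| = ℏ√(10·11) = √110 ℏ.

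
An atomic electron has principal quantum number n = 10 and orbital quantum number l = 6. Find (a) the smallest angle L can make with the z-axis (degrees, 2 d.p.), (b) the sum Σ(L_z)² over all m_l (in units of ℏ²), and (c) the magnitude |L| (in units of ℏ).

cos θ_min = 6/√42, so θ_min ≈ 22.21°.
Σ m_l² = 182, so Σ(L_z)² = 182 ℏ².
|L| = ℏ√(6·7) = √42 ℏ ≈ 6.481ℏ.

θ_min ≈ 22.21°; Σ(L_z)² = 182 ℏ²; |L| = √42 ℏ ≈ 6.481ℏ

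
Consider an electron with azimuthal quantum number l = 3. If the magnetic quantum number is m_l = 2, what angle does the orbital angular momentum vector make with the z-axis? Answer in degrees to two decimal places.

|L|² = l(l+1)ℏ² = 12ℏ², so |L| = 2√3 ℏ.
L_z = m_l ℏ = 2ℏ.
cos θ = L_z/|L| = 2/√12, so θ ≈ 54.74°.

θ ≈ 54.74°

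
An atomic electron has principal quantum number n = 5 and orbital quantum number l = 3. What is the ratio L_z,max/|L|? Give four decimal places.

|L| = 2√3 ℏ ≈ 3.4641ℏ, while L_z,max = lℏ = 3ℏ.
L_z,max/|L| = 3/√12 = 0.8660.

L_z,max/|L| = 0.8660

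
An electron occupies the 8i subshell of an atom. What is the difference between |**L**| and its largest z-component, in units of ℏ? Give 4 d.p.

|L| − L_z,max ≈ 0.4807ℏ

8i means n = 8, l = 6.
|L| = √42 ℏ ≈ 6.4807ℏ, while L_z,max = lℏ = 6ℏ.
The difference is (√42 − 6)ℏ ≈ 0.4807ℏ.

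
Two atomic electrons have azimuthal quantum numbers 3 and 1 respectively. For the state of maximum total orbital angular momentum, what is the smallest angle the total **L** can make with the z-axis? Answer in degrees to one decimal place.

θ_min ≈ 26.6°

The total orbital quantum number L ranges from |l₁ − l₂| to l₁ + l₂ in integer steps.
L ∈ {2, 3, 4}.
The maximum is L = 4, with |L_tot| = ℏ√(4·5) = 2√5 ℏ.
The minimum angle with z is arccos(4/√20) ≈ 26.6°.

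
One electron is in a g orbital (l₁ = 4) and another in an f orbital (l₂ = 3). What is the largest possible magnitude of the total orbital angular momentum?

|L_tot|_max = 2√14 ℏ ≈ 7.483ℏ

The total orbital quantum number L ranges from |l₁ − l₂| to l₁ + l₂ in integer steps.
L ∈ {1, 2, 3, 4, 5, 6, 7}.
The largest magnitude corresponds to L = 7: |L_tot| = ℏ√(7·8) = 2√14 ℏ.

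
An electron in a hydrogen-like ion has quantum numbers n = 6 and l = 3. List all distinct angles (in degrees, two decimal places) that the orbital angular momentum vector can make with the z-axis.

|L| = ℏ√(l(l+1)) = 2√3 ℏ.
cos θ = m_l/√12 for each m_l ∈ {-3, -2, -1, 0, 1, 2, 3}.

θ ∈ {30.00°, 54.74°, 73.22°, 90.00°, 106.78°, 125.26°, 150.00°}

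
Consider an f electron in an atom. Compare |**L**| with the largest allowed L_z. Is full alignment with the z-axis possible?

For an f orbital, l = 3.
|L| = 2√3 ℏ ≈ 3.4641ℏ, while L_z,max = lℏ = 3ℏ.
Since |L| > L_z,max, the vector can never point exactly along z; the closest it comes is θ_min = arccos(3/√12) ≈ 30.0°.

No: L_z,max = 3ℏ < |L| = 2√3 ℏ ≈ 3.464ℏ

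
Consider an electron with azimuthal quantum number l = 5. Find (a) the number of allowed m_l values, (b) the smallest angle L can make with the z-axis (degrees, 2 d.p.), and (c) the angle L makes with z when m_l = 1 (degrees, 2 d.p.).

There are 2l+1 = 11 values of m_l.
cos θ_min = 5/√30, so θ_min ≈ 24.09°.
For m_l = 1: cos θ = 1/√30, θ ≈ 79.48°.

11 values; θ_min ≈ 24.09°; θ(m_l=1) ≈ 79.48°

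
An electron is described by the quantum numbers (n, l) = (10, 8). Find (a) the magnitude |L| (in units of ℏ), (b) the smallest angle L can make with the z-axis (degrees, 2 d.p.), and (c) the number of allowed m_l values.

|L| = ℏ√(8·9) = 6√2 ℏ ≈ 8.485ℏ.
cos θ_min = 8/√72, so θ_min ≈ 19.47°.
There are 2l+1 = 17 values of m_l.

|L| = 6√2 ℏ ≈ 8.485ℏ; θ_min ≈ 19.47°; 17 values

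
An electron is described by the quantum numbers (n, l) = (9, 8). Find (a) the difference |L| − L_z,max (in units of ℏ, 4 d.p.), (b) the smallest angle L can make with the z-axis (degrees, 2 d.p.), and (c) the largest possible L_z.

|L|−L_z,max ≈ 0.4853ℏ; θ_min ≈ 19.47°; L_z,max = 8ℏ

|L| − L_z,max = (6√2 − 8)ℏ ≈ 0.4853ℏ.
cos θ_min = 8/√72, so θ_min ≈ 19.47°.
L_z,max = lℏ = 8ℏ.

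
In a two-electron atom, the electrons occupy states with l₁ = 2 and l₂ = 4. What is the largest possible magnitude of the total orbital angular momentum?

|L_tot|_max = √42 ℏ ≈ 6.481ℏ

L runs from |2 − 4| = 2 to 2 + 4 = 6.
So L can be 2, 3, 4, 5, 6.
The largest magnitude corresponds to L = 6: |L_tot| = ℏ√(6·7) = √42 ℏ.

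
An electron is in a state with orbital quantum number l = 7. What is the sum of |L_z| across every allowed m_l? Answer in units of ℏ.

Σ|L_z| = 56 ℏ

The allowed m_l values are -7, -6, -5, -4, -3, -2, -1, 0, 1, 2, 3, 4, 5, 6, 7.
Σ|m_l| = 2(1+2+…+7) = 56.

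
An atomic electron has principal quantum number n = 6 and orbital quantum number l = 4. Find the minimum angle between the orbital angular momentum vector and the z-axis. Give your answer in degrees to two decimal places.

|L| = ℏ√(l(l+1)) = 2√5 ℏ.
The smallest angle corresponds to the largest L_z, i.e. m_l = l = 4, giving L_z = 4ℏ.
cos θ_min = 4/√20, so θ_min ≈ 26.57°.

θ_min ≈ 26.57°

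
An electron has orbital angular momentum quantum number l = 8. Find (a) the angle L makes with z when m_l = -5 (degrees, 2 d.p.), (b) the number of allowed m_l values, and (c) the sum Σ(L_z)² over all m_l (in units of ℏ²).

For m_l = -5: cos θ = -5/√72, θ ≈ 126.10°.
There are 2l+1 = 17 values of m_l.
Σ m_l² = 408, so Σ(L_z)² = 408 ℏ².

θ(m_l=-5) ≈ 126.10°; 17 values; Σ(L_z)² = 408 ℏ²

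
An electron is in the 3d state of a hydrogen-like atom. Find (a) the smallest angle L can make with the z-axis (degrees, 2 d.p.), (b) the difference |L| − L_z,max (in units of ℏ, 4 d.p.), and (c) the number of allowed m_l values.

θ_min ≈ 35.26°; |L|−L_z,max ≈ 0.4495ℏ; 5 values

3d means n = 3, l = 2.
cos θ_min = 2/√6, so θ_min ≈ 35.26°.
|L| − L_z,max = (√6 − 2)ℏ ≈ 0.4495ℏ.
There are 2l+1 = 5 values of m_l.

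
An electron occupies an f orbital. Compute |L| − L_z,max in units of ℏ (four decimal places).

|L| − L_z,max ≈ 0.4641ℏ

For an f orbital, l = 3.
|L| = 2√3 ℏ ≈ 3.4641ℏ, while L_z,max = lℏ = 3ℏ.
The difference is (2√3 − 3)ℏ ≈ 0.4641ℏ.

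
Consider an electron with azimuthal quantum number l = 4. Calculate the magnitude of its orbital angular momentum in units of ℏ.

|L| = 2√5 ℏ ≈ 4.472ℏ

|L| = ℏ√(l(l+1)) = ℏ√(4·5) = 2√5 ℏ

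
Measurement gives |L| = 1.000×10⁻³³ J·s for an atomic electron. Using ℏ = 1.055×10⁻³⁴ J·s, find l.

l = 9

In units of ℏ, |L| ≈ 9.479.
Set l(l+1) = 89.85; the integer solution is l = 9.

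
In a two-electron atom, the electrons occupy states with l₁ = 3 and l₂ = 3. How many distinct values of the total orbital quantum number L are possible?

Angular momentum addition gives L = |l₁ − l₂|, …, l₁ + l₂.
Allowed values: L = 0, 1, 2, 3, 4, 5, 6.
That is 7 values.

7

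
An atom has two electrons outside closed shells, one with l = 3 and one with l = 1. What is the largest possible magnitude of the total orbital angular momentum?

By the triangle rule, |l₁ − l₂| ≤ L ≤ l₁ + l₂.
Allowed values: L = 2, 3, 4.
The largest magnitude corresponds to L = 4: |L_tot| = ℏ√(4·5) = 2√5 ℏ.

|L_tot|_max = 2√5 ℏ ≈ 4.472ℏ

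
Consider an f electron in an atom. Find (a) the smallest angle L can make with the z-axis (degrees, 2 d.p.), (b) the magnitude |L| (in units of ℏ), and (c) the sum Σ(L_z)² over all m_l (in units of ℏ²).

θ_min ≈ 30.00°; |L| = 2√3 ℏ ≈ 3.464ℏ; Σ(L_z)² = 28 ℏ²

The letter f corresponds to l = 3.
cos θ_min = 3/√12, so θ_min ≈ 30.00°.
|L| = ℏ√(3·4) = 2√3 ℏ ≈ 3.464ℏ.
Σ m_l² = 28, so Σ(L_z)² = 28 ℏ².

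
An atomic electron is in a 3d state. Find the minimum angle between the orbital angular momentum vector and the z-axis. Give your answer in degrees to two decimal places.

θ_min ≈ 35.26°

3d means n = 3, l = 2.
|L| = √(l(l+1)) ℏ = √6 ℏ.
The smallest angle corresponds to the largest L_z, i.e. m_l = l = 2, giving L_z = 2ℏ.
cos θ_min = 2/√6, so θ_min ≈ 35.26°.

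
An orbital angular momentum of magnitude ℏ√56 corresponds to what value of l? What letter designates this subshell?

l = 7 (k orbital)

|L| = ℏ√(l(l+1)), so l(l+1) = 56.
Solving: l = 7.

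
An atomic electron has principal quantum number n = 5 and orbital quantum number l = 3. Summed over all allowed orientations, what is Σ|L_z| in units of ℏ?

Σ|L_z| = 12 ℏ

m_l ∈ {-3, -2, -1, 0, 1, 2, 3}.
Σ|m_l| = l(l+1) = 12.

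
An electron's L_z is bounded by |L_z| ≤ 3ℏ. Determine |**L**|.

Since max m_l = l, l = 3.
|L| = √(l(l+1)) ℏ = 2√3 ℏ.

|L| = 2√3 ℏ ≈ 3.464ℏ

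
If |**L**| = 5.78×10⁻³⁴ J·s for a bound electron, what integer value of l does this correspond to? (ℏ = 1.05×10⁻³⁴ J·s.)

|L|/ℏ = (5.78×10⁻³⁴)/(1.05×10⁻³⁴) ≈ 5.505.
Set l(l+1) = 30.30; the integer solution is l = 5.

l = 5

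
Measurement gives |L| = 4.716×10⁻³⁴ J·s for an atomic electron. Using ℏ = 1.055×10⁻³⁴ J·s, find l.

l = 4

In units of ℏ, |L| ≈ 4.470.
(|L|/ℏ)² = l(l+1) ≈ 19.98 ⇒ l = 4.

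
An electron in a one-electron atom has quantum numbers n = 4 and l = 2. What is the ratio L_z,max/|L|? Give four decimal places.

|L| = √6 ℏ ≈ 2.4495ℏ, while L_z,max = lℏ = 2ℏ.
L_z,max/|L| = 2/√6 = 0.8165.

L_z,max/|L| = 0.8165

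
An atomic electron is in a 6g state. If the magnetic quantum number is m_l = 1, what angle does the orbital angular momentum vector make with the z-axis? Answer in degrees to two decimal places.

The 6g subshell has l = 4.
|L| = ℏ√(l(l+1)) = 2√5 ℏ.
L_z = m_l ℏ = 1ℏ.
cos θ = L_z/|L| = 1/√20, so θ ≈ 77.08°.

θ ≈ 77.08°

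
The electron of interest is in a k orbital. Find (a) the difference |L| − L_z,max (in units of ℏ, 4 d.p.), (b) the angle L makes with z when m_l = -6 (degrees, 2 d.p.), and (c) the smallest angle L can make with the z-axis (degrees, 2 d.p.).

A k state has l = 7.
|L| − L_z,max = (2√14 − 7)ℏ ≈ 0.4833ℏ.
For m_l = -6: cos θ = -6/√56, θ ≈ 143.30°.
cos θ_min = 7/√56, so θ_min ≈ 20.70°.

|L|−L_z,max ≈ 0.4833ℏ; θ(m_l=-6) ≈ 143.30°; θ_min ≈ 20.70°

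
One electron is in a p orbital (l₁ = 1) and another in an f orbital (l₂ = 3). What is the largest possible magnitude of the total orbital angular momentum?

|L_tot|_max = 2√5 ℏ ≈ 4.472ℏ

Angular momentum addition gives L = |l₁ − l₂|, …, l₁ + l₂.
So L can be 2, 3, 4.
The largest magnitude corresponds to L = 4: |L_tot| = ℏ√(4·5) = 2√5 ℏ.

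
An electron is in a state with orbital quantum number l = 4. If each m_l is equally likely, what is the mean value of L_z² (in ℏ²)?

The allowed m_l values are -4, -3, -2, -1, 0, 1, 2, 3, 4.
⟨L_z²⟩ = ℏ²·(Σ m_l²)/(2l+1) = ℏ²·60/9 = 6.667ℏ².

⟨L_z²⟩ = 6.667 ℏ²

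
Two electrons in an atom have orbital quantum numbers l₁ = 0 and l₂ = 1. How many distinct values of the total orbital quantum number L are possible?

1

The total orbital quantum number L ranges from |l₁ − l₂| to l₁ + l₂ in integer steps.
Allowed values: L = 1.
That is 1 value.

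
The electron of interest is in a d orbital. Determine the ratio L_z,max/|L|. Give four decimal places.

D corresponds to l = 2.
|L| = √6 ℏ ≈ 2.4495ℏ, while L_z,max = lℏ = 2ℏ.
L_z,max/|L| = 2/√6 = 0.8165.

L_z,max/|L| = 0.8165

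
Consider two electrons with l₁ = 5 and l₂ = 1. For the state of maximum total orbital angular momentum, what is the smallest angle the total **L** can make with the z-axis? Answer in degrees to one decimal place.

The total orbital quantum number L ranges from |l₁ − l₂| to l₁ + l₂ in integer steps.
Allowed values: L = 4, 5, 6.
The maximum is L = 6, with |L_tot| = ℏ√(6·7) = √42 ℏ.
The minimum angle with z is arccos(6/√42) ≈ 22.2°.

θ_min ≈ 22.2°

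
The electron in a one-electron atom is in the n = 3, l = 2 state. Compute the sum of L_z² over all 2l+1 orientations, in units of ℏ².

m_l runs from −2 to 2, i.e. {-2, -1, 0, 1, 2}.
Σ m_l² = 2·(1 + 4) = 10.

Σ(L_z)² = 10 ℏ²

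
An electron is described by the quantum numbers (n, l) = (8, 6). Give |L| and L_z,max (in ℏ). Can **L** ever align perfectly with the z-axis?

No: L_z,max = 6ℏ < |L| = √42 ℏ ≈ 6.481ℏ

|L| = √42 ℏ ≈ 6.4807ℏ, while L_z,max = lℏ = 6ℏ.
Since |L| > L_z,max, the vector can never point exactly along z; the closest it comes is θ_min = arccos(6/√42) ≈ 22.2°.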